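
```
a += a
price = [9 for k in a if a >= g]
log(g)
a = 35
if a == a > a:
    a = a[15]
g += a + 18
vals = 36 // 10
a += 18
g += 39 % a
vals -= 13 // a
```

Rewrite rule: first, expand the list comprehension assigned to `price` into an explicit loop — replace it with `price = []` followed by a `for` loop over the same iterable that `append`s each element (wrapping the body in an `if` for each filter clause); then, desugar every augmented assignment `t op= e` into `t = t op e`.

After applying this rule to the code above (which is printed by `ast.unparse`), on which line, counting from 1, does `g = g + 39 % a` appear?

13

Transformed code:
a = a + a
price = []
for k in a:
    if a >= g:
        price.append(9)
log(g)
a = 35
if a == a > a:
    a = a[15]
g = g + (a + 18)
vals = 36 // 10
a = a + 18
g = g + 39 % a
vals = vals - 13 // a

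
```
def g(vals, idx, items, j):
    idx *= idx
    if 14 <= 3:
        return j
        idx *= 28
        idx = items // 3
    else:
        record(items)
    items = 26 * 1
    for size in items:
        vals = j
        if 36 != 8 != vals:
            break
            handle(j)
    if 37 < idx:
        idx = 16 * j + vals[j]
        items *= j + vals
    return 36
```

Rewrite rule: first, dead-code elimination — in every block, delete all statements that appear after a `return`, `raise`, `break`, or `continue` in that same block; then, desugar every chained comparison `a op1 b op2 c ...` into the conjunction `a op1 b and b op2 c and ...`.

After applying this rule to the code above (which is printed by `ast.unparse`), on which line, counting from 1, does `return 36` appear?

Transformed code:
def g(vals, idx, items, j):
    idx *= idx
    if 14 <= 3:
        return j
    else:
        record(items)
    items = 26 * 1
    for size in items:
        vals = j
        if 36 != 8 and 8 != vals:
            break
    if 37 < idx:
        idx = 16 * j + vals[j]
        items *= j + vals
    return 36

15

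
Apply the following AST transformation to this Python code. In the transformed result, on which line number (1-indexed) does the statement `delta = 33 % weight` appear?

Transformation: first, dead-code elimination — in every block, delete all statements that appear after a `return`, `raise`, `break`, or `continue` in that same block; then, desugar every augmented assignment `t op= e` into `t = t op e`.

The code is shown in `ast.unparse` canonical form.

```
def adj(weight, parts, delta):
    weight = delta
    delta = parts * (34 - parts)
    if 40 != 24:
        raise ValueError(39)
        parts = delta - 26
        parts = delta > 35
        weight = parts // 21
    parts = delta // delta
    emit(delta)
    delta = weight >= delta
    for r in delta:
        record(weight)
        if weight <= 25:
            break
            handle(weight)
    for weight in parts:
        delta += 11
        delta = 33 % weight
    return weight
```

15

Transformed code:
def adj(weight, parts, delta):
    weight = delta
    delta = parts * (34 - parts)
    if 40 != 24:
        raise ValueError(39)
    parts = delta // delta
    emit(delta)
    delta = weight >= delta
    for r in delta:
        record(weight)
        if weight <= 25:
            break
    for weight in parts:
        delta = delta + 11
        delta = 33 % weight
    return weight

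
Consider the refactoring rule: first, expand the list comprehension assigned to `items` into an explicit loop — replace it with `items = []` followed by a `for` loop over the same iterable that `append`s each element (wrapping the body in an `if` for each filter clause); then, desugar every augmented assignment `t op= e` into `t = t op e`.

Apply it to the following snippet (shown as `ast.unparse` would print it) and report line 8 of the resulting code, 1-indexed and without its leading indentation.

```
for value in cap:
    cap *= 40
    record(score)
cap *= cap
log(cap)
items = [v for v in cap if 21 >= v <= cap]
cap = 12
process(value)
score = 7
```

Transformed code:
for value in cap:
    cap = cap * 40
    record(score)
cap = cap * cap
log(cap)
items = []
for v in cap:
    if 21 >= v <= cap:
        items.append(v)
cap = 12
process(value)
score = 7

if 21 >= v <= cap:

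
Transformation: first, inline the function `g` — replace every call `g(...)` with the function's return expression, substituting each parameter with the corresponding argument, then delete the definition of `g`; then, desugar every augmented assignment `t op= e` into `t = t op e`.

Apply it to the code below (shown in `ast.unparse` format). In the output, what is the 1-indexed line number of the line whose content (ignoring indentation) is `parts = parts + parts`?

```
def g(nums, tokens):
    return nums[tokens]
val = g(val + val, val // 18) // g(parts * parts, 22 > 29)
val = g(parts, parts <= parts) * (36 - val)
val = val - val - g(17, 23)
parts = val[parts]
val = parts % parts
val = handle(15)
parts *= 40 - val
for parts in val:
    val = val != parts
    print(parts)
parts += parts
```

11

Transformed code:
val = (val + val)[val // 18] // (parts * parts)[22 > 29]
val = parts[parts <= parts] * (36 - val)
val = val - val - 17[23]
parts = val[parts]
val = parts % parts
val = handle(15)
parts = parts * (40 - val)
for parts in val:
    val = val != parts
    print(parts)
parts = parts + parts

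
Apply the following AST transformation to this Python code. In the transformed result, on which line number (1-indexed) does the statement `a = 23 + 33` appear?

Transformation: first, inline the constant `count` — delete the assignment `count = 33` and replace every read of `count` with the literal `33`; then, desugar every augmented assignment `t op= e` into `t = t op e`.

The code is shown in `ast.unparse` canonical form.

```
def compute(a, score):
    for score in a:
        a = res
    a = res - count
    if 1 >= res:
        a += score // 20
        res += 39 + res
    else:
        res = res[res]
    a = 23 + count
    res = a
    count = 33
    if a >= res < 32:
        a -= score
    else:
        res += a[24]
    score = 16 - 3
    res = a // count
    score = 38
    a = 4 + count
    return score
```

Transformed code:
def compute(a, score):
    for score in a:
        a = res
    a = res - 33
    if 1 >= res:
        a = a + score // 20
        res = res + (39 + res)
    else:
        res = res[res]
    a = 23 + 33
    res = a
    if a >= res < 32:
        a = a - score
    else:
        res = res + a[24]
    score = 16 - 3
    res = a // 33
    score = 38
    a = 4 + 33
    return score

10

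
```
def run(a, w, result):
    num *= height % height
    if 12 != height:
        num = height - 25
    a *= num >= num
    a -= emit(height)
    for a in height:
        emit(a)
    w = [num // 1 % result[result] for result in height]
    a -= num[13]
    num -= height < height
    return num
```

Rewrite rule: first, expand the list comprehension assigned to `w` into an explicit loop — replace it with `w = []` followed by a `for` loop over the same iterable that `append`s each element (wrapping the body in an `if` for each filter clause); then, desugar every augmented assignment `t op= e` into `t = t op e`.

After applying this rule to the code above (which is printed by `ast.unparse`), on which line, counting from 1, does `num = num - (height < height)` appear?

13

Transformed code:
def run(a, w, result):
    num = num * (height % height)
    if 12 != height:
        num = height - 25
    a = a * (num >= num)
    a = a - emit(height)
    for a in height:
        emit(a)
    w = []
    for result in height:
        w.append(num // 1 % result[result])
    a = a - num[13]
    num = num - (height < height)
    return num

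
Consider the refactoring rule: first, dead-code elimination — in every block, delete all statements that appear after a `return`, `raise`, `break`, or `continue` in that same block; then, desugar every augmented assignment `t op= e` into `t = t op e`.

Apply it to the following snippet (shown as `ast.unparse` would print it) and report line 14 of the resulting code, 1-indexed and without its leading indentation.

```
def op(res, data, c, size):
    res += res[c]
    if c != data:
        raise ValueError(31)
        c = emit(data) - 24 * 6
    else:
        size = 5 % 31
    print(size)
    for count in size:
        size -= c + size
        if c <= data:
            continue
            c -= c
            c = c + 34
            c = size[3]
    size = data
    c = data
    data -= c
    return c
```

Transformed code:
def op(res, data, c, size):
    res = res + res[c]
    if c != data:
        raise ValueError(31)
    else:
        size = 5 % 31
    print(size)
    for count in size:
        size = size - (c + size)
        if c <= data:
            continue
    size = data
    c = data
    data = data - c
    return c

data = data - c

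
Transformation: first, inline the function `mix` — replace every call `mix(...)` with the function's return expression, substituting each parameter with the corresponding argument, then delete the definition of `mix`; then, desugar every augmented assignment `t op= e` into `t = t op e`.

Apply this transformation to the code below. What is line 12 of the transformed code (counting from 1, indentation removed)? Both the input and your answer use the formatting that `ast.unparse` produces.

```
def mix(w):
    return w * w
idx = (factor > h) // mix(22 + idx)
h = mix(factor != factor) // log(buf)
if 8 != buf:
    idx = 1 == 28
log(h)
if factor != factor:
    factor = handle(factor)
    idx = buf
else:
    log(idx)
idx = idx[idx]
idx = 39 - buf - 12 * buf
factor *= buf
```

Transformed code:
idx = (factor > h) // ((22 + idx) * (22 + idx))
h = (factor != factor) * (factor != factor) // log(buf)
if 8 != buf:
    idx = 1 == 28
log(h)
if factor != factor:
    factor = handle(factor)
    idx = buf
else:
    log(idx)
idx = idx[idx]
idx = 39 - buf - 12 * buf
factor = factor * buf

idx = 39 - buf - 12 * buf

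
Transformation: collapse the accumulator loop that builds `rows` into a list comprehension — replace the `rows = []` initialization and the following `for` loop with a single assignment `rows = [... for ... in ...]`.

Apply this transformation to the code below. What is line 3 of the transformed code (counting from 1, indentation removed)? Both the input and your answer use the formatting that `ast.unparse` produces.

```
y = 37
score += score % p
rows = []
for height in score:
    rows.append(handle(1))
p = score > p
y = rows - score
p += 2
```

rows = [handle(1) for height in score]

Transformed code:
y = 37
score += score % p
rows = [handle(1) for height in score]
p = score > p
y = rows - score
p += 2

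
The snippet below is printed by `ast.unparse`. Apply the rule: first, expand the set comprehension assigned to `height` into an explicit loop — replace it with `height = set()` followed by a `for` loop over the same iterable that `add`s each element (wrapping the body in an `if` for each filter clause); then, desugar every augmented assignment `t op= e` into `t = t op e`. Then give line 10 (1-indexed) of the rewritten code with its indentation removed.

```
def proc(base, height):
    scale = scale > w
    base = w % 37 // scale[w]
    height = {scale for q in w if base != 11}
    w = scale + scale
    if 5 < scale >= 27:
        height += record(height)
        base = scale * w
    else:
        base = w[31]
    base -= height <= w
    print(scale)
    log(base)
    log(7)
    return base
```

Transformed code:
def proc(base, height):
    scale = scale > w
    base = w % 37 // scale[w]
    height = set()
    for q in w:
        if base != 11:
            height.add(scale)
    w = scale + scale
    if 5 < scale >= 27:
        height = height + record(height)
        base = scale * w
    else:
        base = w[31]
    base = base - (height <= w)
    print(scale)
    log(base)
    log(7)
    return base

height = height + record(height)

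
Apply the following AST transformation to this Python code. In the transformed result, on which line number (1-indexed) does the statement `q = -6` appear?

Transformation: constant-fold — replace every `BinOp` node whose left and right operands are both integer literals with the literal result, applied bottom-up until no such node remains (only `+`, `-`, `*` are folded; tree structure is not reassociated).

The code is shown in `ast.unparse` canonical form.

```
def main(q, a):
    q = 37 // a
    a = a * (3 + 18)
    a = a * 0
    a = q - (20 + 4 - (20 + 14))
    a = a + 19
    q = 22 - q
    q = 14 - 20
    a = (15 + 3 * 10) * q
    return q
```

Transformed code:
def main(q, a):
    q = 37 // a
    a = a * 21
    a = a * 0
    a = q - -10
    a = a + 19
    q = 22 - q
    q = -6
    a = 45 * q
    return q

8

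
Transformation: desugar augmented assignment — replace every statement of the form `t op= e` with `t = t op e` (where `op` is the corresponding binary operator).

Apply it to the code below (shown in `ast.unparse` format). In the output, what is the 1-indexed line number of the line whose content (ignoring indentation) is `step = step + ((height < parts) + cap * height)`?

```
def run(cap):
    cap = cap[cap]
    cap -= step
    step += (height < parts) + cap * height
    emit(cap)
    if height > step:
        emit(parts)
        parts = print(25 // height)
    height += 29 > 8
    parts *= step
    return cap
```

Transformed code:
def run(cap):
    cap = cap[cap]
    cap = cap - step
    step = step + ((height < parts) + cap * height)
    emit(cap)
    if height > step:
        emit(parts)
        parts = print(25 // height)
    height = height + (29 > 8)
    parts = parts * step
    return cap

4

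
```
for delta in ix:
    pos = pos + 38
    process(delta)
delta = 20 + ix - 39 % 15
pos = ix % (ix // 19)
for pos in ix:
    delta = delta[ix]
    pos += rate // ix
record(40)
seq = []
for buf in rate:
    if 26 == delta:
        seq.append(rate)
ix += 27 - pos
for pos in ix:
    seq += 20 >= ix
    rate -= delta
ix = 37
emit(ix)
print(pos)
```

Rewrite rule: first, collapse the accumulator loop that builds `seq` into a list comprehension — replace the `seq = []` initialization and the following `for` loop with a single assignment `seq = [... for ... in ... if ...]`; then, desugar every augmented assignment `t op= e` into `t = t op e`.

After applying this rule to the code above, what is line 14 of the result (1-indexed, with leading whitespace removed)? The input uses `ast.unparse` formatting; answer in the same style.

Transformed code:
for delta in ix:
    pos = pos + 38
    process(delta)
delta = 20 + ix - 39 % 15
pos = ix % (ix // 19)
for pos in ix:
    delta = delta[ix]
    pos = pos + rate // ix
record(40)
seq = [rate for buf in rate if 26 == delta]
ix = ix + (27 - pos)
for pos in ix:
    seq = seq + (20 >= ix)
    rate = rate - delta
ix = 37
emit(ix)
print(pos)

rate = rate - delta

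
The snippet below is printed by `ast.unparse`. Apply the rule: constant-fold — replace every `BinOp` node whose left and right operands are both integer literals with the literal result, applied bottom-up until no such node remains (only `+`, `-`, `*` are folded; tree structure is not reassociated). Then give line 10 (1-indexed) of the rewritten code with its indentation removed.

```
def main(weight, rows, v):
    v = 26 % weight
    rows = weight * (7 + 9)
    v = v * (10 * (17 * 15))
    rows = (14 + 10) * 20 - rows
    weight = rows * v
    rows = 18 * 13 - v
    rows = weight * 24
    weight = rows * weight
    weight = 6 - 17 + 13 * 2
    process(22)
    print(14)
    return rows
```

Transformed code:
def main(weight, rows, v):
    v = 26 % weight
    rows = weight * 16
    v = v * 2550
    rows = 480 - rows
    weight = rows * v
    rows = 234 - v
    rows = weight * 24
    weight = rows * weight
    weight = 15
    process(22)
    print(14)
    return rows

weight = 15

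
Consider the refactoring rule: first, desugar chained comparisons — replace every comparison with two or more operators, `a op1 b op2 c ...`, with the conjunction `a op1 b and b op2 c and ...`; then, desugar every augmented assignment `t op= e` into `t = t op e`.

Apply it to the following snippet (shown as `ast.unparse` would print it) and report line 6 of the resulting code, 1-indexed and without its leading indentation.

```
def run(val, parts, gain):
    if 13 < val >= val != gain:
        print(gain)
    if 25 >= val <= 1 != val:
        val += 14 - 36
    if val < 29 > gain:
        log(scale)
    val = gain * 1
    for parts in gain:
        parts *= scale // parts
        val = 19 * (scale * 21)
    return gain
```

if val < 29 and 29 > gain:

Transformed code:
def run(val, parts, gain):
    if 13 < val and val >= val and (val != gain):
        print(gain)
    if 25 >= val and val <= 1 and (1 != val):
        val = val + (14 - 36)
    if val < 29 and 29 > gain:
        log(scale)
    val = gain * 1
    for parts in gain:
        parts = parts * (scale // parts)
        val = 19 * (scale * 21)
    return gain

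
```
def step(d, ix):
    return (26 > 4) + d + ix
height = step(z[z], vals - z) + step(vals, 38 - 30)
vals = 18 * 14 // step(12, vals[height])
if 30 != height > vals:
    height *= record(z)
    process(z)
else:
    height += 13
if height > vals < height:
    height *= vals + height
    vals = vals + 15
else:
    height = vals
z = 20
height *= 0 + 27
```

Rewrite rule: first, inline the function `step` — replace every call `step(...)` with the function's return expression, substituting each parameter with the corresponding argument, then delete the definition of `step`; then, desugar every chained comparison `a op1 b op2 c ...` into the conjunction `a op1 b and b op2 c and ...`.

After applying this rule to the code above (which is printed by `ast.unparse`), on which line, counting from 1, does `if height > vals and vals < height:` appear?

8

Transformed code:
height = (26 > 4) + z[z] + (vals - z) + ((26 > 4) + vals + (38 - 30))
vals = 18 * 14 // ((26 > 4) + 12 + vals[height])
if 30 != height and height > vals:
    height *= record(z)
    process(z)
else:
    height += 13
if height > vals and vals < height:
    height *= vals + height
    vals = vals + 15
else:
    height = vals
z = 20
height *= 0 + 27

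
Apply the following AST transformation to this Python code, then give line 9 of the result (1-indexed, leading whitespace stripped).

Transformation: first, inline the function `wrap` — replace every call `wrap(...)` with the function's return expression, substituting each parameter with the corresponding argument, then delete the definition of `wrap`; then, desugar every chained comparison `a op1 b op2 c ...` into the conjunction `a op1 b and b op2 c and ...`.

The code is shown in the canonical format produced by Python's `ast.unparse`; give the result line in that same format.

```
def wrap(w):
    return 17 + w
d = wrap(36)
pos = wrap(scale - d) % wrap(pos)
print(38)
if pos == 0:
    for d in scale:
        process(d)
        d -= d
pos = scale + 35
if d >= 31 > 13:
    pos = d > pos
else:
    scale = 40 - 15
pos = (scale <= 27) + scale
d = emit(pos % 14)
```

Transformed code:
d = 17 + 36
pos = (17 + (scale - d)) % (17 + pos)
print(38)
if pos == 0:
    for d in scale:
        process(d)
        d -= d
pos = scale + 35
if d >= 31 and 31 > 13:
    pos = d > pos
else:
    scale = 40 - 15
pos = (scale <= 27) + scale
d = emit(pos % 14)

if d >= 31 and 31 > 13:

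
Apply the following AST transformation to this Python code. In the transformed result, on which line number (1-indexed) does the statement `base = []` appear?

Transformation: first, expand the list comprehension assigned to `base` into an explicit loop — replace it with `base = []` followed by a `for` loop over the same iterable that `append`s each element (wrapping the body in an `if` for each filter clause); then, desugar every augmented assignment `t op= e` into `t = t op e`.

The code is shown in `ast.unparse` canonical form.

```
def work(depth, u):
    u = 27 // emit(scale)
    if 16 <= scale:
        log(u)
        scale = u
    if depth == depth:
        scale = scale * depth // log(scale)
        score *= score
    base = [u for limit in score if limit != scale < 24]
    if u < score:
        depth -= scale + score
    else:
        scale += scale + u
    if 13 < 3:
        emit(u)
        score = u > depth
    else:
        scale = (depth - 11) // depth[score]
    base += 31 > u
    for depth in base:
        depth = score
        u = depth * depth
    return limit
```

9

Transformed code:
def work(depth, u):
    u = 27 // emit(scale)
    if 16 <= scale:
        log(u)
        scale = u
    if depth == depth:
        scale = scale * depth // log(scale)
        score = score * score
    base = []
    for limit in score:
        if limit != scale < 24:
            base.append(u)
    if u < score:
        depth = depth - (scale + score)
    else:
        scale = scale + (scale + u)
    if 13 < 3:
        emit(u)
        score = u > depth
    else:
        scale = (depth - 11) // depth[score]
    base = base + (31 > u)
    for depth in base:
        depth = score
        u = depth * depth
    return limit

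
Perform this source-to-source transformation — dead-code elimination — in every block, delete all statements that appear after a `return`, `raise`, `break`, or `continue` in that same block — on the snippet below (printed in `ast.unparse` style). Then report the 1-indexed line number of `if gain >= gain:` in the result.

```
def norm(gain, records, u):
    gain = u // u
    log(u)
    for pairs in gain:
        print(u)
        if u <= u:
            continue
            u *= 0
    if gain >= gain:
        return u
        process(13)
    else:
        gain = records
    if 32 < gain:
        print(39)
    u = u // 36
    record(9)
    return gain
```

Transformed code:
def norm(gain, records, u):
    gain = u // u
    log(u)
    for pairs in gain:
        print(u)
        if u <= u:
            continue
    if gain >= gain:
        return u
    else:
        gain = records
    if 32 < gain:
        print(39)
    u = u // 36
    record(9)
    return gain

8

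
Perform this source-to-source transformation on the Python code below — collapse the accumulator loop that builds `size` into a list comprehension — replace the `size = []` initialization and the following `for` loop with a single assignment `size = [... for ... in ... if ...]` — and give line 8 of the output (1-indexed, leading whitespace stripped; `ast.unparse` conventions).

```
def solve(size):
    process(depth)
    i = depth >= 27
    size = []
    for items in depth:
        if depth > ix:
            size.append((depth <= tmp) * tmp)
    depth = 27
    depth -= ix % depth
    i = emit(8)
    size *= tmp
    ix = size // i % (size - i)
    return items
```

size *= tmp

Transformed code:
def solve(size):
    process(depth)
    i = depth >= 27
    size = [(depth <= tmp) * tmp for items in depth if depth > ix]
    depth = 27
    depth -= ix % depth
    i = emit(8)
    size *= tmp
    ix = size // i % (size - i)
    return items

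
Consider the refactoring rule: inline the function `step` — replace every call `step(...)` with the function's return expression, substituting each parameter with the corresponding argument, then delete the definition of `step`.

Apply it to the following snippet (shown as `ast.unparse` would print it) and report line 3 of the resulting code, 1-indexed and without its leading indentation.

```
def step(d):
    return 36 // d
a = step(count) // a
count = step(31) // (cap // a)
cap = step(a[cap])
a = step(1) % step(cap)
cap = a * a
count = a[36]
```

Transformed code:
a = 36 // count // a
count = 36 // 31 // (cap // a)
cap = 36 // a[cap]
a = 36 // 1 % (36 // cap)
cap = a * a
count = a[36]

cap = 36 // a[cap]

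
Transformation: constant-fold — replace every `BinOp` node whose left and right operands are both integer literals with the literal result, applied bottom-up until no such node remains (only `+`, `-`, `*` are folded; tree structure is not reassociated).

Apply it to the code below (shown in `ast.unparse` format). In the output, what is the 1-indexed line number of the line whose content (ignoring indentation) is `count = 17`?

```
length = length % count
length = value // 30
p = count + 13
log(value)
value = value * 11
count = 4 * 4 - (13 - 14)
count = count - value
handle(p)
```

Transformed code:
length = length % count
length = value // 30
p = count + 13
log(value)
value = value * 11
count = 17
count = count - value
handle(p)

6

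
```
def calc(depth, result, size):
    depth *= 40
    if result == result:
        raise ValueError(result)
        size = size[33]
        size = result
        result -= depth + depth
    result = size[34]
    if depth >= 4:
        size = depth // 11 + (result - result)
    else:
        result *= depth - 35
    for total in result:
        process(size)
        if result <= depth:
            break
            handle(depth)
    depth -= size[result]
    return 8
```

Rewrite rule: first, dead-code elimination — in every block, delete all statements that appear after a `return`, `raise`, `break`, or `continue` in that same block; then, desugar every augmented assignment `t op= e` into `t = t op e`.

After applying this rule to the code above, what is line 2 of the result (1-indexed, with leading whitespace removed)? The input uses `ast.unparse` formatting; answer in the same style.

depth = depth * 40

Transformed code:
def calc(depth, result, size):
    depth = depth * 40
    if result == result:
        raise ValueError(result)
    result = size[34]
    if depth >= 4:
        size = depth // 11 + (result - result)
    else:
        result = result * (depth - 35)
    for total in result:
        process(size)
        if result <= depth:
            break
    depth = depth - size[result]
    return 8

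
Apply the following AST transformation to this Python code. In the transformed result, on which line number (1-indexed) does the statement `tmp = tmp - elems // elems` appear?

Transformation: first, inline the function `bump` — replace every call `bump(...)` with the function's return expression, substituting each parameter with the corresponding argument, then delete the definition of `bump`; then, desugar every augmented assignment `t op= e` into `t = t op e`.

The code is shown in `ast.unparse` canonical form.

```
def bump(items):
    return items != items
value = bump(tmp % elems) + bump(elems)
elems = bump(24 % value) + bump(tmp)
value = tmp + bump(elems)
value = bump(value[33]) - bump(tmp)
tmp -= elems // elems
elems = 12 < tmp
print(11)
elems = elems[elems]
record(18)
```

Transformed code:
value = (tmp % elems != tmp % elems) + (elems != elems)
elems = (24 % value != 24 % value) + (tmp != tmp)
value = tmp + (elems != elems)
value = (value[33] != value[33]) - (tmp != tmp)
tmp = tmp - elems // elems
elems = 12 < tmp
print(11)
elems = elems[elems]
record(18)

5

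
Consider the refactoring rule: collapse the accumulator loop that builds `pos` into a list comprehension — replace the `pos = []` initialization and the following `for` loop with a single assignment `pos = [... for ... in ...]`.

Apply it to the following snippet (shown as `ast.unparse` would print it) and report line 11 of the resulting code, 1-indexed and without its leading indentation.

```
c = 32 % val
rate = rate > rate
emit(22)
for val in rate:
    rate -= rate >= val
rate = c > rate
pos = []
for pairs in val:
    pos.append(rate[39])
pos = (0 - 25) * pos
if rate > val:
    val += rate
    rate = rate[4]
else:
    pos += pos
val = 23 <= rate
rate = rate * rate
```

rate = rate[4]

Transformed code:
c = 32 % val
rate = rate > rate
emit(22)
for val in rate:
    rate -= rate >= val
rate = c > rate
pos = [rate[39] for pairs in val]
pos = (0 - 25) * pos
if rate > val:
    val += rate
    rate = rate[4]
else:
    pos += pos
val = 23 <= rate
rate = rate * rate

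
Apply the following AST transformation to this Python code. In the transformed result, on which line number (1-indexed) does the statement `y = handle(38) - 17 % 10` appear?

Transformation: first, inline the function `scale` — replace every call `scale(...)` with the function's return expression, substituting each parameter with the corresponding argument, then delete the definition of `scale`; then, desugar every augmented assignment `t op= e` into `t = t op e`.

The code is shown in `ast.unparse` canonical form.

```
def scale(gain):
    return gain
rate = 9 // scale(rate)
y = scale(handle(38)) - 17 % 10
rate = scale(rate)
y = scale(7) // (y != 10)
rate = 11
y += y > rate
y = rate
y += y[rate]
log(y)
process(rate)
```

2

Transformed code:
rate = 9 // rate
y = handle(38) - 17 % 10
rate = rate
y = 7 // (y != 10)
rate = 11
y = y + (y > rate)
y = rate
y = y + y[rate]
log(y)
process(rate)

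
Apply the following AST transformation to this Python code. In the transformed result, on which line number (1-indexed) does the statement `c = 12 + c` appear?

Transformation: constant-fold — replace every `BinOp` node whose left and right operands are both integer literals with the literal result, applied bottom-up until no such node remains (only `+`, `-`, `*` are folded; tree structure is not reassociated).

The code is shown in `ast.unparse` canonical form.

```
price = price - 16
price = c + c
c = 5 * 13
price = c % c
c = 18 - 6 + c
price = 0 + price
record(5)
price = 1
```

Transformed code:
price = price - 16
price = c + c
c = 65
price = c % c
c = 12 + c
price = 0 + price
record(5)
price = 1

5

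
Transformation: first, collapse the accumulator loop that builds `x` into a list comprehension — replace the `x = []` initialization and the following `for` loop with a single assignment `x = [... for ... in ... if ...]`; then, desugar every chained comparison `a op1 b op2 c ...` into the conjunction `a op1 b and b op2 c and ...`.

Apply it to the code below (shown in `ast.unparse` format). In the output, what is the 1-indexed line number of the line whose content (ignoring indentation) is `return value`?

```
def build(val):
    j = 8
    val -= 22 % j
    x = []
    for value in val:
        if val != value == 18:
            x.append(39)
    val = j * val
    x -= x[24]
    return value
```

Transformed code:
def build(val):
    j = 8
    val -= 22 % j
    x = [39 for value in val if val != value and value == 18]
    val = j * val
    x -= x[24]
    return value

7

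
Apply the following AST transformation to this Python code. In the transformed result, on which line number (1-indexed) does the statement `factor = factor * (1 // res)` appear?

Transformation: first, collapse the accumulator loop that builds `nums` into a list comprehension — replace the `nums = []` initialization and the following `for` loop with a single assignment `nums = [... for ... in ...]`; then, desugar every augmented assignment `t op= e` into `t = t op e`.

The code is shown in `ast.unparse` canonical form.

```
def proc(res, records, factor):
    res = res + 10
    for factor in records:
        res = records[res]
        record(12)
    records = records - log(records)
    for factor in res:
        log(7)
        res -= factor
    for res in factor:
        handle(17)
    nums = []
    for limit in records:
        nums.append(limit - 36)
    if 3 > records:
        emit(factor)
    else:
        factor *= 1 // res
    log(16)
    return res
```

Transformed code:
def proc(res, records, factor):
    res = res + 10
    for factor in records:
        res = records[res]
        record(12)
    records = records - log(records)
    for factor in res:
        log(7)
        res = res - factor
    for res in factor:
        handle(17)
    nums = [limit - 36 for limit in records]
    if 3 > records:
        emit(factor)
    else:
        factor = factor * (1 // res)
    log(16)
    return res

16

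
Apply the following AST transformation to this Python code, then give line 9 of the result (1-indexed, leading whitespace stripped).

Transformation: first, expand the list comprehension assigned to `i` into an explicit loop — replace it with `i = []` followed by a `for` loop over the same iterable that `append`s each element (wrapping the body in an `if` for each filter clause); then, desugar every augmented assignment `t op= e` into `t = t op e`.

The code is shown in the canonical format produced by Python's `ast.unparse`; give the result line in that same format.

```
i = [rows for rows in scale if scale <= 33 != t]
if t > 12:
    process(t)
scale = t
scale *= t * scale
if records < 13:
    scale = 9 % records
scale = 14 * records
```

Transformed code:
i = []
for rows in scale:
    if scale <= 33 != t:
        i.append(rows)
if t > 12:
    process(t)
scale = t
scale = scale * (t * scale)
if records < 13:
    scale = 9 % records
scale = 14 * records

if records < 13:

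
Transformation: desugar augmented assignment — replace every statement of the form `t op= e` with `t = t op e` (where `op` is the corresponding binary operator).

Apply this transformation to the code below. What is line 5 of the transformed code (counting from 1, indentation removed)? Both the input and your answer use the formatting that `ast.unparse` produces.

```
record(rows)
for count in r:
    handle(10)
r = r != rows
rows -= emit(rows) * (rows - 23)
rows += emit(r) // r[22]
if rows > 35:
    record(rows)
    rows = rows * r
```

Transformed code:
record(rows)
for count in r:
    handle(10)
r = r != rows
rows = rows - emit(rows) * (rows - 23)
rows = rows + emit(r) // r[22]
if rows > 35:
    record(rows)
    rows = rows * r

rows = rows - emit(rows) * (rows - 23)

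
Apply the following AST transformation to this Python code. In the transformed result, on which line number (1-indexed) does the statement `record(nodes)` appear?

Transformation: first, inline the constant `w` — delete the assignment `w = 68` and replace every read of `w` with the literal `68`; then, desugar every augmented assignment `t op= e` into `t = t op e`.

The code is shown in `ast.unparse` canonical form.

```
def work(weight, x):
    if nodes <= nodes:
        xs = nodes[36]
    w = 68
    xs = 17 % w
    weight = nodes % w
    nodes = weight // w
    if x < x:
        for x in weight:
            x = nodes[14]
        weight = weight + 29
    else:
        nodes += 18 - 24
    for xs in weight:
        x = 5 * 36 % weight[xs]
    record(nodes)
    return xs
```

15

Transformed code:
def work(weight, x):
    if nodes <= nodes:
        xs = nodes[36]
    xs = 17 % 68
    weight = nodes % 68
    nodes = weight // 68
    if x < x:
        for x in weight:
            x = nodes[14]
        weight = weight + 29
    else:
        nodes = nodes + (18 - 24)
    for xs in weight:
        x = 5 * 36 % weight[xs]
    record(nodes)
    return xs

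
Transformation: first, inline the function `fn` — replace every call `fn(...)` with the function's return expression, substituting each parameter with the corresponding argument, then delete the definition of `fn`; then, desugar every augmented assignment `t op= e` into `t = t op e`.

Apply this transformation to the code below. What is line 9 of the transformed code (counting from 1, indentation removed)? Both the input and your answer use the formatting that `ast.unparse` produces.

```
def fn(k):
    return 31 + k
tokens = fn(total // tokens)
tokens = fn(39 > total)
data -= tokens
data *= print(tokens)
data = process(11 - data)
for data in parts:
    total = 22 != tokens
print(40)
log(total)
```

Transformed code:
tokens = 31 + total // tokens
tokens = 31 + (39 > total)
data = data - tokens
data = data * print(tokens)
data = process(11 - data)
for data in parts:
    total = 22 != tokens
print(40)
log(total)

log(total)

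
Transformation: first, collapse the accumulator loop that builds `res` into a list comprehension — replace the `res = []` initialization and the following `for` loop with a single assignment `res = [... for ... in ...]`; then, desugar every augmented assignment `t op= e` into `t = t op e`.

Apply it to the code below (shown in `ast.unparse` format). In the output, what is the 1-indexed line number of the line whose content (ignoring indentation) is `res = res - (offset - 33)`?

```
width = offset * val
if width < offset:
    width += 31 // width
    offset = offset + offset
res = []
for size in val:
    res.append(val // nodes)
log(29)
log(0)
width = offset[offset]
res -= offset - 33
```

9

Transformed code:
width = offset * val
if width < offset:
    width = width + 31 // width
    offset = offset + offset
res = [val // nodes for size in val]
log(29)
log(0)
width = offset[offset]
res = res - (offset - 33)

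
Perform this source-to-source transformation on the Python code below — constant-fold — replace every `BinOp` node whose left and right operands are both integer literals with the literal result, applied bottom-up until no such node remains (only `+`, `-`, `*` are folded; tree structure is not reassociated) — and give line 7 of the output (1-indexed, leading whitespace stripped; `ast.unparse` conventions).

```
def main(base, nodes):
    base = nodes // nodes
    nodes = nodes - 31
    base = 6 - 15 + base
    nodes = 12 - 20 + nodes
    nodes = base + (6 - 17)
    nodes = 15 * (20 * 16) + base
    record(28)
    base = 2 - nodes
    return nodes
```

nodes = 4800 + base

Transformed code:
def main(base, nodes):
    base = nodes // nodes
    nodes = nodes - 31
    base = -9 + base
    nodes = -8 + nodes
    nodes = base + -11
    nodes = 4800 + base
    record(28)
    base = 2 - nodes
    return nodes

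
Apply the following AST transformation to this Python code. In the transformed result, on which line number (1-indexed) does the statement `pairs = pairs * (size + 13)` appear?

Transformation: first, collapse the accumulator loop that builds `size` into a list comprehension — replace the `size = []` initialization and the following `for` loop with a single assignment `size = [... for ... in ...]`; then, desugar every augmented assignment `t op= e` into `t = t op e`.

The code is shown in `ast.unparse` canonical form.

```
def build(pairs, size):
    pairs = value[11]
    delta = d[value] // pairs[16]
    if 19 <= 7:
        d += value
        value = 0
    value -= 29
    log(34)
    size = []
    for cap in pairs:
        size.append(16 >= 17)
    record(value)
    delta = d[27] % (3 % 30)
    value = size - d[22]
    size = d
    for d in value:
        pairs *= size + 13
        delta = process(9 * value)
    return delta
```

Transformed code:
def build(pairs, size):
    pairs = value[11]
    delta = d[value] // pairs[16]
    if 19 <= 7:
        d = d + value
        value = 0
    value = value - 29
    log(34)
    size = [16 >= 17 for cap in pairs]
    record(value)
    delta = d[27] % (3 % 30)
    value = size - d[22]
    size = d
    for d in value:
        pairs = pairs * (size + 13)
        delta = process(9 * value)
    return delta

15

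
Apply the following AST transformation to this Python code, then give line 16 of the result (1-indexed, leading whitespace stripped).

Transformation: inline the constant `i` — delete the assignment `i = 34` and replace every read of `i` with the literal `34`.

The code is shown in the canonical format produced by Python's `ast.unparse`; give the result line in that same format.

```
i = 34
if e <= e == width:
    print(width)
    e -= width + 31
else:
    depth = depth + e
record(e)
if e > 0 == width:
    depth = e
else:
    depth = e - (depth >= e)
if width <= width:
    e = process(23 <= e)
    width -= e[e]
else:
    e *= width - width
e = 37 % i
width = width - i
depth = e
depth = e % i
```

Transformed code:
if e <= e == width:
    print(width)
    e -= width + 31
else:
    depth = depth + e
record(e)
if e > 0 == width:
    depth = e
else:
    depth = e - (depth >= e)
if width <= width:
    e = process(23 <= e)
    width -= e[e]
else:
    e *= width - width
e = 37 % 34
width = width - 34
depth = e
depth = e % 34

e = 37 % 34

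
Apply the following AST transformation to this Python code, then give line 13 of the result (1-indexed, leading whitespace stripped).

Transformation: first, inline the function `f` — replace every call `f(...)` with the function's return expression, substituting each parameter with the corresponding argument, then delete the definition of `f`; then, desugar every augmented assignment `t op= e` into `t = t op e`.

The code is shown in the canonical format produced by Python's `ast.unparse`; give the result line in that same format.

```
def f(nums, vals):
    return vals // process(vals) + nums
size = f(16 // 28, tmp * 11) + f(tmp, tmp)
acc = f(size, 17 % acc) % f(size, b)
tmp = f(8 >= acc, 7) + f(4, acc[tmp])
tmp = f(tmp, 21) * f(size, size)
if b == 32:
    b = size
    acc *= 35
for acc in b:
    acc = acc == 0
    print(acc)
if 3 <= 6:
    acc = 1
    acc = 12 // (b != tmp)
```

Transformed code:
size = tmp * 11 // process(tmp * 11) + 16 // 28 + (tmp // process(tmp) + tmp)
acc = (17 % acc // process(17 % acc) + size) % (b // process(b) + size)
tmp = 7 // process(7) + (8 >= acc) + (acc[tmp] // process(acc[tmp]) + 4)
tmp = (21 // process(21) + tmp) * (size // process(size) + size)
if b == 32:
    b = size
    acc = acc * 35
for acc in b:
    acc = acc == 0
    print(acc)
if 3 <= 6:
    acc = 1
    acc = 12 // (b != tmp)

acc = 12 // (b != tmp)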